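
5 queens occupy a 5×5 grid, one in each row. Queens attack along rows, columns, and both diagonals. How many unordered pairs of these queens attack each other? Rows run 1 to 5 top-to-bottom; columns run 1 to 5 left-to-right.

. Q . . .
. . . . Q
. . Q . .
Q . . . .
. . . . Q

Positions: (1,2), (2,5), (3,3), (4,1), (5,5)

Same column: (2,5)–(5,5) (column 5).
Same diagonal: (3,3)–(5,5) (|3−5| = |3−5| = 2).
Total attacking pairs: 2.

2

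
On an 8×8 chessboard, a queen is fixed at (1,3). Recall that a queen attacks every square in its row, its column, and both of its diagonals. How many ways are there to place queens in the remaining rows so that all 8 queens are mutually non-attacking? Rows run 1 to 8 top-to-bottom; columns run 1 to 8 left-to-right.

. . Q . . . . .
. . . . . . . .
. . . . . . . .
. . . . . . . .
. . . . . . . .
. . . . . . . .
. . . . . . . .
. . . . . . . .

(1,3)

16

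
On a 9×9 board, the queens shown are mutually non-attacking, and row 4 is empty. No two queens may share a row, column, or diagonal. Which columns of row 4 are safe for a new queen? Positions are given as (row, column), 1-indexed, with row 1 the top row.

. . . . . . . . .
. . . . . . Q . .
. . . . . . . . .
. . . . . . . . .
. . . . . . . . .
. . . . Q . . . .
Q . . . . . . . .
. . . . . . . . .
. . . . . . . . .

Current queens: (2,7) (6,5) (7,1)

columns 2, 6, 8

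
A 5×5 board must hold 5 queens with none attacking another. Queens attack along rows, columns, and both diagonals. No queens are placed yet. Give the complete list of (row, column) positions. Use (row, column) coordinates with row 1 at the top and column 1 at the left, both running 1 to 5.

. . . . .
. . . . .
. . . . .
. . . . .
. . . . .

(1,1) (2,4) (3,2) (4,5) (5,3)

Row 1: Safe: 1, 2, 3, 4, 5. Place at column 1.
Row 2: attacked by (1,1)→{1,2}. Safe: 3, 4, 5. Place at column 4.
Row 3: attacked by (1,1)→{1,3}; (2,4)→{3,4,5}. Safe: 2. Place at column 2.
Row 4: attacked by (1,1)→{1,4}; (2,4)→{2,4}; (3,2)→{1,2,3}. Safe: 5. Place at column 5.
Row 5: attacked by (1,1)→{1,5}; (2,4)→{1,4}; (3,2)→{2,4}; (4,5)→{4,5}. Safe: 3. Place at column 3.
Columns [1, 4, 2, 5, 3], r−c [0, -2, 1, -1, 2], r+c [2, 6, 5, 9, 8] are all distinct, so no two queens attack.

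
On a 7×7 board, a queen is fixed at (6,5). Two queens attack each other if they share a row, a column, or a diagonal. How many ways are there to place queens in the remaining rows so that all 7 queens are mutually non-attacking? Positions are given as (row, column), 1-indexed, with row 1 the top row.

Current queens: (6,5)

6

Branch on row 1: col 1 → 1; col 2 → 1; col 3 → 0; col 4 → 1; col 6 → 3; col 7 → 0.
Sum: 1 + 1 + 0 + 1 + 3 + 0 = 6.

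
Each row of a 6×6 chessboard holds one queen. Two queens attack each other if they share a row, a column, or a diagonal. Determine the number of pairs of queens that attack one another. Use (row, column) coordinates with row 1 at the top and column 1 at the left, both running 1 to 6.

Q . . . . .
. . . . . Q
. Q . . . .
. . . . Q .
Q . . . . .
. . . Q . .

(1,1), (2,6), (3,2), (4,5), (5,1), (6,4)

1

Same column: (1,1)–(5,1) (column 1).
Total attacking pairs: 1.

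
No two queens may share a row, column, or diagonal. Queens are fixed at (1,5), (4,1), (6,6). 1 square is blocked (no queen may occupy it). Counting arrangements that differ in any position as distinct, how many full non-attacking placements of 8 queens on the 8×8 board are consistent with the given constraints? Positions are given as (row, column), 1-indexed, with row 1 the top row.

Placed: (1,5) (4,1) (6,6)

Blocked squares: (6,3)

Branch on row 2: col 7 → 0; col 8 → 1.
Sum: 0 + 1 = 1.

1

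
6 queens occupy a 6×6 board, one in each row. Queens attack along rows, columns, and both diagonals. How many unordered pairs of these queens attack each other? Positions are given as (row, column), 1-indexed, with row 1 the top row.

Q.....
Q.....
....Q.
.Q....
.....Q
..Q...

1

Same column: (1,1)–(2,1) (column 1).
Total attacking pairs: 1.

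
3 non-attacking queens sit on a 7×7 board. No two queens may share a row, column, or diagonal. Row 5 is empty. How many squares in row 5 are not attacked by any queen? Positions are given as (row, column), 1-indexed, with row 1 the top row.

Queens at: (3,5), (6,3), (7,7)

(3,5) attacks row 5 at column 5 and diagonals 3, 7.
(6,3) attacks row 5 at column 3 and diagonals 2, 4.
(7,7) attacks row 5 at column 7 and diagonals 5.
Attacked columns: {2, 3, 4, 5, 7}. Safe: {1, 6}.

2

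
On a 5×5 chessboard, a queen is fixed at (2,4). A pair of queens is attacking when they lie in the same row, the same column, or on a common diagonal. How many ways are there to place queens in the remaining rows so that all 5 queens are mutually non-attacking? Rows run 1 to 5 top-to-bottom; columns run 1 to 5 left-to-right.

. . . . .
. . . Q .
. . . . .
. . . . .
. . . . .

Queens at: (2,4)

Branch on row 1: col 1 → 1; col 2 → 1.
Sum: 1 + 1 = 2.

2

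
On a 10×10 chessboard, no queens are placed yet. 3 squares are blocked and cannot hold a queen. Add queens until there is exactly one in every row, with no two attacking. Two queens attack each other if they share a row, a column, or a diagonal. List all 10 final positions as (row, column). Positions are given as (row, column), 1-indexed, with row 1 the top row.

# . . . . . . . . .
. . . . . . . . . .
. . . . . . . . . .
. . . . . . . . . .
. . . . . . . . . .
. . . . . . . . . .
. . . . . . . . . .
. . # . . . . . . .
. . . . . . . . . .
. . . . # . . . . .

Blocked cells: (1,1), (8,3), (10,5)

(1,8) (2,2) (3,9) (4,3) (5,6) (6,4) (7,1) (8,10) (9,5) (10,7)

Row 1: Blocked: 1. Safe: 2, 3, 4, 5, 6, 7, 8, 9, 10. Place at column 8.
Row 2: attacked by (1,8)→{7,8,9}. Safe: 1, 2, 3, 4, 5, 6, 10. Place at column 2.
Row 3: attacked by (1,8)→{6,8,10}; (2,2)→{1,2,3}. Safe: 4, 5, 7, 9. Place at column 9.
Row 4: attacked by (1,8)→{5,8}; (2,2)→{2,4}; (3,9)→{8,9,10}. Safe: 1, 3, 6, 7. Place at column 3.
Row 5: attacked by (1,8)→{4,8}; (2,2)→{2,5}; (3,9)→{7,9}; (4,3)→{2,3,4}. Safe: 1, 6, 10. Place at column 6.
Row 6: attacked by (1,8)→{3,8}; (2,2)→{2,6}; (3,9)→{6,9}; (4,3)→{1,3,5}; (5,6)→{5,6,7}. Safe: 4, 10. Place at column 4.
Row 7: attacked by (1,8)→{2,8}; (2,2)→{2,7}; (3,9)→{5,9}; (4,3)→{3,6}; (5,6)→{4,6,8}; (6,4)→{3,4,5}. Safe: 1, 10. Place at column 1.
Row 8: attacked by (1,8)→{1,8}; (2,2)→{2,8}; (3,9)→{4,9}; (4,3)→{3,7}; (5,6)→{3,6,9}; (6,4)→{2,4,6}; (7,1)→{1,2}. Blocked: 3. Safe: 5, 10. Place at column 10.
Row 9: attacked by (1,8)→{8}; (2,2)→{2,9}; (3,9)→{3,9}; (4,3)→{3,8}; (5,6)→{2,6,10}; (6,4)→{1,4,7}; (7,1)→{1,3}; (8,10)→{9,10}. Safe: 5. Place at column 5.
Row 10: attacked by (1,8)→{8}; (2,2)→{2,10}; (3,9)→{2,9}; (4,3)→{3,9}; (5,6)→{1,6}; (6,4)→{4,8}; (7,1)→{1,4}; (8,10)→{8,10}; (9,5)→{4,5,6}. Blocked: 5. Safe: 7. Place at column 7.
Columns [8, 2, 9, 3, 6, 4, 1, 10, 5, 7], r−c [-7, 0, -6, 1, -1, 2, 6, -2, 4, 3], r+c [9, 4, 12, 7, 11, 10, 8, 18, 14, 17] are all distinct, so no two queens attack.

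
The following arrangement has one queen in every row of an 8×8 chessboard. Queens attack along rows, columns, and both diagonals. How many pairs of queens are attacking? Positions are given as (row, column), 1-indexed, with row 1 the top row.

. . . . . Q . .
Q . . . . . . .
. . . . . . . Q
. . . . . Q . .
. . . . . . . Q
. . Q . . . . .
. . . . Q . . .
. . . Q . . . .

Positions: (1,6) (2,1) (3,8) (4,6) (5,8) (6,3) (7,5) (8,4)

Same column: (1,6)–(4,6) (column 6); (3,8)–(5,8) (column 8).
Same diagonal: (1,6)–(3,8) (|1−3| = |6−8| = 2); (7,5)–(8,4) (|7−8| = |5−4| = 1).
Total attacking pairs: 4.

4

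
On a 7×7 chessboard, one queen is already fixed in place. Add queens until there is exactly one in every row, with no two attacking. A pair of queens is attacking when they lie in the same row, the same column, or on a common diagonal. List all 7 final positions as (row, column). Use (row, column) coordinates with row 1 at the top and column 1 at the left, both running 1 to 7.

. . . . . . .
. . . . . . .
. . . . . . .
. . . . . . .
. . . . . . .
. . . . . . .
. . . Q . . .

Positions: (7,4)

Row 1: attacked by (7,4)→{4}. Safe: 1, 2, 3, 5, 6, 7. Place at column 1.
Row 2: attacked by (1,1)→{1,2}; (7,4)→{4}. Safe: 3, 5, 6, 7. Place at column 5.
Row 3: attacked by (1,1)→{1,3}; (2,5)→{4,5,6}; (7,4)→{4}. Safe: 2, 7. Place at column 2.
Row 4: attacked by (1,1)→{1,4}; (2,5)→{3,5,7}; (3,2)→{1,2,3}; (7,4)→{1,4,7}. Safe: 6. Place at column 6.
Row 5: attacked by (1,1)→{1,5}; (2,5)→{2,5}; (3,2)→{2,4}; (4,6)→{5,6,7}; (7,4)→{2,4,6}. Safe: 3. Place at column 3.
Row 6: attacked by (1,1)→{1,6}; (2,5)→{1,5}; (3,2)→{2,5}; (4,6)→{4,6}; (5,3)→{2,3,4}; (7,4)→{3,4,5}. Safe: 7. Place at column 7.
Columns [1, 5, 2, 6, 3, 7, 4], r−c [0, -3, 1, -2, 2, -1, 3], r+c [2, 7, 5, 10, 8, 13, 11] are all distinct, so no two queens attack.

(1,1) (2,5) (3,2) (4,6) (5,3) (6,7) (7,4)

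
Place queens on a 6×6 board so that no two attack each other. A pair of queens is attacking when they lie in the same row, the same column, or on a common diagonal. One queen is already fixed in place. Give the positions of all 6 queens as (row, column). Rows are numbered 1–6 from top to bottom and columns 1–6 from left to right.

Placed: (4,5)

(1,3) (2,6) (3,2) (4,5) (5,1) (6,4)

Row 1: attacked by (4,5)→{2,5}. Safe: 1, 3, 4, 6. Place at column 3.
Row 2: attacked by (1,3)→{2,3,4}; (4,5)→{3,5}. Safe: 1, 6. Place at column 6.
Row 3: attacked by (1,3)→{1,3,5}; (2,6)→{5,6}; (4,5)→{4,5,6}. Safe: 2. Place at column 2.
Row 5: attacked by (1,3)→{3}; (2,6)→{3,6}; (3,2)→{2,4}; (4,5)→{4,5,6}. Safe: 1. Place at column 1.
Row 6: attacked by (1,3)→{3}; (2,6)→{2,6}; (3,2)→{2,5}; (4,5)→{3,5}; (5,1)→{1,2}. Safe: 4. Place at column 4.
Columns [3, 6, 2, 5, 1, 4], r−c [-2, -4, 1, -1, 4, 2], r+c [4, 8, 5, 9, 6, 10] are all distinct, so no two queens attack.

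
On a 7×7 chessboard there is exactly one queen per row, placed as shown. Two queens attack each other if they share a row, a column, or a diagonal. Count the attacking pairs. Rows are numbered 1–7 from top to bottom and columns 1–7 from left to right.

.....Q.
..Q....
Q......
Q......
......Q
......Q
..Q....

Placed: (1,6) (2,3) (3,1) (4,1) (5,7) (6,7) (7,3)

Same column: (2,3)–(7,3) (column 3); (3,1)–(4,1) (column 1); (5,7)–(6,7) (column 7).
Same diagonal: (2,3)–(4,1) (|2−4| = |3−1| = 2); (2,3)–(6,7) (|2−6| = |3−7| = 4).
Total attacking pairs: 5.

5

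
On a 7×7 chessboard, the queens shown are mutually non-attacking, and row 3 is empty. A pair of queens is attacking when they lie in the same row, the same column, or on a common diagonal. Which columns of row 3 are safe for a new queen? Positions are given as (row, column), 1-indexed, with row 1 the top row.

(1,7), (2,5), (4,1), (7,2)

columns 3

(1,7) attacks row 3 at column 7 and diagonals 5.
(2,5) attacks row 3 at column 5 and diagonals 4, 6.
(4,1) attacks row 3 at column 1 and diagonals 2.
(7,2) attacks row 3 at column 2 and diagonals 6.
Attacked columns: {1, 2, 4, 5, 6, 7}. Safe: {3}.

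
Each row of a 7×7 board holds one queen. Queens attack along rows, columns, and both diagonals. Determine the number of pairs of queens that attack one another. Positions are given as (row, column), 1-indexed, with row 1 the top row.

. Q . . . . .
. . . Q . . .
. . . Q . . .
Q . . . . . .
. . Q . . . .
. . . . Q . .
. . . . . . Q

2

Same column: (2,4)–(3,4) (column 4).
Same diagonal: (1,2)–(3,4) (|1−3| = |2−4| = 2).
Total attacking pairs: 2.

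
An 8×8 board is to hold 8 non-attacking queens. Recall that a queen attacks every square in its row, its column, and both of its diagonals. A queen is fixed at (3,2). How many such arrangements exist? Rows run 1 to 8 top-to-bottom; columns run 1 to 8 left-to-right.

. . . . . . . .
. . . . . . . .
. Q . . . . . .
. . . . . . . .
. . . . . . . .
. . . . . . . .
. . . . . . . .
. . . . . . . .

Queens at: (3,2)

Branch on row 1: col 1 → 0; col 3 → 7; col 5 → 3; col 6 → 2; col 7 → 2; col 8 → 0.
Sum: 0 + 7 + 3 + 2 + 2 + 0 = 14.

14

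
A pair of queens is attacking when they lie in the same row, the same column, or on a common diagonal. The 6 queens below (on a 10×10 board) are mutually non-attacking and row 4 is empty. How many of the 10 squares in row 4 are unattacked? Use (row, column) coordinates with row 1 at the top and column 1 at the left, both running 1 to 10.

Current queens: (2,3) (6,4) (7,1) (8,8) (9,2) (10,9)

(2,3) attacks row 4 at column 3 and diagonals 1, 5.
(6,4) attacks row 4 at column 4 and diagonals 2, 6.
(7,1) attacks row 4 at column 1 and diagonals 4.
(8,8) attacks row 4 at column 8 and diagonals 4.
(9,2) attacks row 4 at column 2 and diagonals 7.
(10,9) attacks row 4 at column 9 and diagonals 3.
Attacked columns: {1, 2, 3, 4, 5, 6, 7, 8, 9}. Safe: {10}.

1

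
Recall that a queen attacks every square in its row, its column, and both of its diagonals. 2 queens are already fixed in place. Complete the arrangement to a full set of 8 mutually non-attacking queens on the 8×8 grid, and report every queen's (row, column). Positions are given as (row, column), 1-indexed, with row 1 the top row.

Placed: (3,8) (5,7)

(1,1) (2,6) (3,8) (4,3) (5,7) (6,4) (7,2) (8,5)

Row 1: attacked by (3,8)→{6,8}; (5,7)→{3,7}. Safe: 1, 2, 4, 5. Place at column 1.
Row 2: attacked by (1,1)→{1,2}; (3,8)→{7,8}; (5,7)→{4,7}. Safe: 3, 5, 6. Place at column 6.
Row 4: attacked by (1,1)→{1,4}; (2,6)→{4,6,8}; (3,8)→{7,8}; (5,7)→{6,7,8}. Safe: 2, 3, 5. Place at column 3.
Row 6: attacked by (1,1)→{1,6}; (2,6)→{2,6}; (3,8)→{5,8}; (4,3)→{1,3,5}; (5,7)→{6,7,8}. Safe: 4. Place at column 4.
Row 7: attacked by (1,1)→{1,7}; (2,6)→{1,6}; (3,8)→{4,8}; (4,3)→{3,6}; (5,7)→{5,7}; (6,4)→{3,4,5}. Safe: 2. Place at column 2.
Row 8: attacked by (1,1)→{1,8}; (2,6)→{6}; (3,8)→{3,8}; (4,3)→{3,7}; (5,7)→{4,7}; (6,4)→{2,4,6}; (7,2)→{1,2,3}. Safe: 5. Place at column 5.
Columns [1, 6, 8, 3, 7, 4, 2, 5], r−c [0, -4, -5, 1, -2, 2, 5, 3], r+c [2, 8, 11, 7, 12, 10, 9, 13] are all distinct, so no two queens attack.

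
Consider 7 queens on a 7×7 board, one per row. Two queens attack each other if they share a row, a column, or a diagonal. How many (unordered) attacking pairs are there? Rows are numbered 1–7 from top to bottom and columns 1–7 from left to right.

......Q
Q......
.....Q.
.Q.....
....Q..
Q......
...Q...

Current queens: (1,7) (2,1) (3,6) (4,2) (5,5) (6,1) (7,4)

1

Same column: (2,1)–(6,1) (column 1).
Total attacking pairs: 1.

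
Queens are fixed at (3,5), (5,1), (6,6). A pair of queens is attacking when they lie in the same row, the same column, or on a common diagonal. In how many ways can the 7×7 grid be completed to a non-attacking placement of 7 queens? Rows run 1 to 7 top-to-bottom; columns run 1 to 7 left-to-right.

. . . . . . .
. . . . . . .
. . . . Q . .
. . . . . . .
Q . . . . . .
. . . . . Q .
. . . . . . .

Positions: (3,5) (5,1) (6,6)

1

Branch on row 1: col 2 → 1; col 4 → 0.
Sum: 1 + 0 = 1.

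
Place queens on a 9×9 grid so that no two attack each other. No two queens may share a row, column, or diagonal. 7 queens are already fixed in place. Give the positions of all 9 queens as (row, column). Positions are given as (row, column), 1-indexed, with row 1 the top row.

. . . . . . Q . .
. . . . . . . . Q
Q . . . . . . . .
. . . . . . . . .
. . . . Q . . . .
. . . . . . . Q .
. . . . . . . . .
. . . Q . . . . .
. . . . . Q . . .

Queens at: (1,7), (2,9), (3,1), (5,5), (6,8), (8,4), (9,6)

Row 4: attacked by (1,7)→{4,7}; (2,9)→{7,9}; (3,1)→{1,2}; (5,5)→{4,5,6}; (6,8)→{6,8}; (8,4)→{4,8}; (9,6)→{1,6}. Safe: 3. Place at column 3.
Row 7: attacked by (1,7)→{1,7}; (2,9)→{4,9}; (3,1)→{1,5}; (4,3)→{3,6}; (5,5)→{3,5,7}; (6,8)→{7,8,9}; (8,4)→{3,4,5}; (9,6)→{4,6,8}. Safe: 2. Place at column 2.
Columns [7, 9, 1, 3, 5, 8, 2, 4, 6], r−c [-6, -7, 2, 1, 0, -2, 5, 4, 3], r+c [8, 11, 4, 7, 10, 14, 9, 12, 15] are all distinct, so no two queens attack.

(1,7) (2,9) (3,1) (4,3) (5,5) (6,8) (7,2) (8,4) (9,6)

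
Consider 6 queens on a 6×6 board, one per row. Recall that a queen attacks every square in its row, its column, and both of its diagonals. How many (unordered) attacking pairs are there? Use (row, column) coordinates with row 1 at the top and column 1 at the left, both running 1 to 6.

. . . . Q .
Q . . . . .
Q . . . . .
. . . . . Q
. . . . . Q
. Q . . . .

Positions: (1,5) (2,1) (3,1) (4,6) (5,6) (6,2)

Same column: (2,1)–(3,1) (column 1); (4,6)–(5,6) (column 6).
Total attacking pairs: 2.

2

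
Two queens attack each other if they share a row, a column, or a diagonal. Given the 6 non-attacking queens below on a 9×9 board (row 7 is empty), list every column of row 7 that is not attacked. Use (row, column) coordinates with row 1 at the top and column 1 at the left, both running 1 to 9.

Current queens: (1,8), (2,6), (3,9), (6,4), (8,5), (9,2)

(1,8) attacks row 7 at column 8 and diagonals 2.
(2,6) attacks row 7 at column 6 and diagonals 1.
(3,9) attacks row 7 at column 9 and diagonals 5.
(6,4) attacks row 7 at column 4 and diagonals 3, 5.
(8,5) attacks row 7 at column 5 and diagonals 4, 6.
(9,2) attacks row 7 at column 2 and diagonals 4.
Attacked columns: {1, 2, 3, 4, 5, 6, 8, 9}. Safe: {7}.

columns 7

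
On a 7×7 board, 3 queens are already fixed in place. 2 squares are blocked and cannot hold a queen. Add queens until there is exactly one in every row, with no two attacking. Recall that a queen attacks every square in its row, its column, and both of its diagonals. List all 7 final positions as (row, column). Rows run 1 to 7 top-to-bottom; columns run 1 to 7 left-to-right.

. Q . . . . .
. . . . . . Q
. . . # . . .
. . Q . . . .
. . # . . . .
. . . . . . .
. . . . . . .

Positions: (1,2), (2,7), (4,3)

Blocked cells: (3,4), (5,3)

(1,2) (2,7) (3,5) (4,3) (5,1) (6,6) (7,4)

Row 3: attacked by (1,2)→{2,4}; (2,7)→{6,7}; (4,3)→{2,3,4}. Blocked: 4. Safe: 1, 5. Place at column 5.
Row 5: attacked by (1,2)→{2,6}; (2,7)→{4,7}; (3,5)→{3,5,7}; (4,3)→{2,3,4}. Blocked: 3. Safe: 1. Place at column 1.
Row 6: attacked by (1,2)→{2,7}; (2,7)→{3,7}; (3,5)→{2,5}; (4,3)→{1,3,5}; (5,1)→{1,2}. Safe: 4, 6. Place at column 6.
Row 7: attacked by (1,2)→{2}; (2,7)→{2,7}; (3,5)→{1,5}; (4,3)→{3,6}; (5,1)→{1,3}; (6,6)→{5,6,7}. Safe: 4. Place at column 4.
Columns [2, 7, 5, 3, 1, 6, 4], r−c [-1, -5, -2, 1, 4, 0, 3], r+c [3, 9, 8, 7, 6, 12, 11] are all distinct, so no two queens attack.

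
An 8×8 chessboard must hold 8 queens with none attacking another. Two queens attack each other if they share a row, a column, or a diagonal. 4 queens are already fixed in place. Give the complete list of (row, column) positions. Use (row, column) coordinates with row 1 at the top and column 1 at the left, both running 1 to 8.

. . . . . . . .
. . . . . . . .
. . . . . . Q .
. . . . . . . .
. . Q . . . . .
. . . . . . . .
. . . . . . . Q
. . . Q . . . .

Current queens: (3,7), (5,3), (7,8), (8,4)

(1,6) (2,2) (3,7) (4,1) (5,3) (6,5) (7,8) (8,4)

Row 1: attacked by (3,7)→{5,7}; (5,3)→{3,7}; (7,8)→{2,8}; (8,4)→{4}. Safe: 1, 6. Place at column 6.
Row 2: attacked by (1,6)→{5,6,7}; (3,7)→{6,7,8}; (5,3)→{3,6}; (7,8)→{3,8}; (8,4)→{4}. Safe: 1, 2. Place at column 2.
Row 4: attacked by (1,6)→{3,6}; (2,2)→{2,4}; (3,7)→{6,7,8}; (5,3)→{2,3,4}; (7,8)→{5,8}; (8,4)→{4,8}. Safe: 1. Place at column 1.
Row 6: attacked by (1,6)→{1,6}; (2,2)→{2,6}; (3,7)→{4,7}; (4,1)→{1,3}; (5,3)→{2,3,4}; (7,8)→{7,8}; (8,4)→{2,4,6}. Safe: 5. Place at column 5.
Columns [6, 2, 7, 1, 3, 5, 8, 4], r−c [-5, 0, -4, 3, 2, 1, -1, 4], r+c [7, 4, 10, 5, 8, 11, 15, 12] are all distinct, so no two queens attack.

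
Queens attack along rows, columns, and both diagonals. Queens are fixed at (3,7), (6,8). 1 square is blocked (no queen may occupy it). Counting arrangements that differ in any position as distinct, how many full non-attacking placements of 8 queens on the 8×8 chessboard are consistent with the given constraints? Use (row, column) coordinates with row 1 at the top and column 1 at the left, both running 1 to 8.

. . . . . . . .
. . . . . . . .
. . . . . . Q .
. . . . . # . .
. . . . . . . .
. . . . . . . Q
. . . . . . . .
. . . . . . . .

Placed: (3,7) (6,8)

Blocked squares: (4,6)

8

Branch on row 1: col 1 → 0; col 2 → 2; col 4 → 3; col 6 → 3.
Sum: 0 + 2 + 3 + 3 = 8.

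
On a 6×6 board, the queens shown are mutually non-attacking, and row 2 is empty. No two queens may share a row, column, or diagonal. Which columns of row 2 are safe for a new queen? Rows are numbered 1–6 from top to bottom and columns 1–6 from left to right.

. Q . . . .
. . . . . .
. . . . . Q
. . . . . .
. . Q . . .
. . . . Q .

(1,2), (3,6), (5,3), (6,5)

columns 4

(1,2) attacks row 2 at column 2 and diagonals 1, 3.
(3,6) attacks row 2 at column 6 and diagonals 5.
(5,3) attacks row 2 at column 3 and diagonals 6.
(6,5) attacks row 2 at column 5 and diagonals 1.
Attacked columns: {1, 2, 3, 5, 6}. Safe: {4}.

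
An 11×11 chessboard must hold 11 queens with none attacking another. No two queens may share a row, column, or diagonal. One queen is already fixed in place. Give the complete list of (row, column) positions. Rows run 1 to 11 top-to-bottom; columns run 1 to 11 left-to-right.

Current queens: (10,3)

(1,7) (2,1) (3,8) (4,6) (5,2) (6,9) (7,11) (8,4) (9,10) (10,3) (11,5)

Row 1: attacked by (10,3)→{3}. Safe: 1, 2, 4, 5, 6, 7, 8, 9, 10, 11. Place at column 7.
Row 2: attacked by (1,7)→{6,7,8}; (10,3)→{3,11}. Safe: 1, 2, 4, 5, 9, 10. Place at column 1.
Row 3: attacked by (1,7)→{5,7,9}; (2,1)→{1,2}; (10,3)→{3,10}. Safe: 4, 6, 8, 11. Place at column 8.
Row 4: attacked by (1,7)→{4,7,10}; (2,1)→{1,3}; (3,8)→{7,8,9}; (10,3)→{3,9}. Safe: 2, 5, 6, 11. Place at column 6.
Row 5: attacked by (1,7)→{3,7,11}; (2,1)→{1,4}; (3,8)→{6,8,10}; (4,6)→{5,6,7}; (10,3)→{3,8}. Safe: 2, 9. Place at column 2.
Row 6: attacked by (1,7)→{2,7}; (2,1)→{1,5}; (3,8)→{5,8,11}; (4,6)→{4,6,8}; (5,2)→{1,2,3}; (10,3)→{3,7}. Safe: 9, 10. Place at column 9.
Row 7: attacked by (1,7)→{1,7}; (2,1)→{1,6}; (3,8)→{4,8}; (4,6)→{3,6,9}; (5,2)→{2,4}; (6,9)→{8,9,10}; (10,3)→{3,6}. Safe: 5, 11. Place at column 11.
Row 8: attacked by (1,7)→{7}; (2,1)→{1,7}; (3,8)→{3,8}; (4,6)→{2,6,10}; (5,2)→{2,5}; (6,9)→{7,9,11}; (7,11)→{10,11}; (10,3)→{1,3,5}. Safe: 4. Place at column 4.
Row 9: attacked by (1,7)→{7}; (2,1)→{1,8}; (3,8)→{2,8}; (4,6)→{1,6,11}; (5,2)→{2,6}; (6,9)→{6,9}; (7,11)→{9,11}; (8,4)→{3,4,5}; (10,3)→{2,3,4}. Safe: 10. Place at column 10.
Row 11: attacked by (1,7)→{7}; (2,1)→{1,10}; (3,8)→{8}; (4,6)→{6}; (5,2)→{2,8}; (6,9)→{4,9}; (7,11)→{7,11}; (8,4)→{1,4,7}; (9,10)→{8,10}; (10,3)→{2,3,4}. Safe: 5. Place at column 5.
Columns [7, 1, 8, 6, 2, 9, 11, 4, 10, 3, 5], r−c [-6, 1, -5, -2, 3, -3, -4, 4, -1, 7, 6], r+c [8, 3, 11, 10, 7, 15, 18, 12, 19, 13, 16] are all distinct, so no two queens attack.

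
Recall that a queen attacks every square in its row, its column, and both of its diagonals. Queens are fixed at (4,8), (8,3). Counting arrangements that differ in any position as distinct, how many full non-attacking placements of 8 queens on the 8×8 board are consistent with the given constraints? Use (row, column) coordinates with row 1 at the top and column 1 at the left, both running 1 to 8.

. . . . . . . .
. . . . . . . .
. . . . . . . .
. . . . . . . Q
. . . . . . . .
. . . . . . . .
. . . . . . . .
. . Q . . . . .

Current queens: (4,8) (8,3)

Branch on row 1: col 1 → 1; col 2 → 1; col 4 → 1; col 6 → 1; col 7 → 0.
Sum: 1 + 1 + 1 + 1 + 0 = 4.

4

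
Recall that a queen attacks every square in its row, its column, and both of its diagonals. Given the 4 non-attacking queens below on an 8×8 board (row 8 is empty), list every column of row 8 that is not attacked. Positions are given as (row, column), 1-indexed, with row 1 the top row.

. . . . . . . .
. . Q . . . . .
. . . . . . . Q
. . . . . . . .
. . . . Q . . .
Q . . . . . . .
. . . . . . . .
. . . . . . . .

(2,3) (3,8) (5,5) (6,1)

columns 4, 6, 7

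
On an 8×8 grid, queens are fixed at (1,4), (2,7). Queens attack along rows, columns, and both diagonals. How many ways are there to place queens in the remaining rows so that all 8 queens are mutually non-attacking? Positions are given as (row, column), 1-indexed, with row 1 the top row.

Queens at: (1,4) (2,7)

4

Branch on row 3: col 1 → 1; col 3 → 1; col 5 → 2.
Sum: 1 + 1 + 2 = 4.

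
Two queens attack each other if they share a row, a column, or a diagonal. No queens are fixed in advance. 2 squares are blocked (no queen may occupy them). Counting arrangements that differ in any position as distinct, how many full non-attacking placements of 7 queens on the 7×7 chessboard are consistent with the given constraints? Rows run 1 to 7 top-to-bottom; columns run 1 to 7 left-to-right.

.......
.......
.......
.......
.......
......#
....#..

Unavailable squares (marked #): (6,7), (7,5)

29

Branch on row 1: col 1 → 2; col 2 → 6; col 3 → 3; col 4 → 4; col 5 → 5; col 6 → 6; col 7 → 3.
Sum: 2 + 6 + 3 + 4 + 5 + 6 + 3 = 29.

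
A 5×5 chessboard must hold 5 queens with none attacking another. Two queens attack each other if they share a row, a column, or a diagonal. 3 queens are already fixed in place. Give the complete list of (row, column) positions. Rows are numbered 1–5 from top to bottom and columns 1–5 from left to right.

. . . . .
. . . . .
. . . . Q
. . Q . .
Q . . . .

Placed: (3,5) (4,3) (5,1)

Row 1: attacked by (3,5)→{3,5}; (4,3)→{3}; (5,1)→{1,5}. Safe: 2, 4. Place at column 4.
Row 2: attacked by (1,4)→{3,4,5}; (3,5)→{4,5}; (4,3)→{1,3,5}; (5,1)→{1,4}. Safe: 2. Place at column 2.
Columns [4, 2, 5, 3, 1], r−c [-3, 0, -2, 1, 4], r+c [5, 4, 8, 7, 6] are all distinct, so no two queens attack.

(1,4) (2,2) (3,5) (4,3) (5,1)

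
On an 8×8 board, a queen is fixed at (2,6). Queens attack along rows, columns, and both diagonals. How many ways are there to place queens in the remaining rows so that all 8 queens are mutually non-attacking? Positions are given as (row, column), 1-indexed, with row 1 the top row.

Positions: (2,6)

14

Branch on row 1: col 1 → 1; col 2 → 2; col 3 → 8; col 4 → 3; col 8 → 0.
Sum: 1 + 2 + 8 + 3 + 0 = 14.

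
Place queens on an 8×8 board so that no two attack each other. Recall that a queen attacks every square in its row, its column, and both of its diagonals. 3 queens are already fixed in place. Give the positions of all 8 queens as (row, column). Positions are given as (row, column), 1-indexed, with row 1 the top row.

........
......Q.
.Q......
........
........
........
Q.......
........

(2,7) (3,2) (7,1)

Row 1: attacked by (2,7)→{6,7,8}; (3,2)→{2,4}; (7,1)→{1,7}. Safe: 3, 5. Place at column 3.
Row 4: attacked by (1,3)→{3,6}; (2,7)→{5,7}; (3,2)→{1,2,3}; (7,1)→{1,4}. Safe: 8. Place at column 8.
Row 5: attacked by (1,3)→{3,7}; (2,7)→{4,7}; (3,2)→{2,4}; (4,8)→{7,8}; (7,1)→{1,3}. Safe: 5, 6. Place at column 6.
Row 6: attacked by (1,3)→{3,8}; (2,7)→{3,7}; (3,2)→{2,5}; (4,8)→{6,8}; (5,6)→{5,6,7}; (7,1)→{1,2}. Safe: 4. Place at column 4.
Row 8: attacked by (1,3)→{3}; (2,7)→{1,7}; (3,2)→{2,7}; (4,8)→{4,8}; (5,6)→{3,6}; (6,4)→{2,4,6}; (7,1)→{1,2}. Safe: 5. Place at column 5.
Columns [3, 7, 2, 8, 6, 4, 1, 5], r−c [-2, -5, 1, -4, -1, 2, 6, 3], r+c [4, 9, 5, 12, 11, 10, 8, 13] are all distinct, so no two queens attack.

(1,3) (2,7) (3,2) (4,8) (5,6) (6,4) (7,1) (8,5)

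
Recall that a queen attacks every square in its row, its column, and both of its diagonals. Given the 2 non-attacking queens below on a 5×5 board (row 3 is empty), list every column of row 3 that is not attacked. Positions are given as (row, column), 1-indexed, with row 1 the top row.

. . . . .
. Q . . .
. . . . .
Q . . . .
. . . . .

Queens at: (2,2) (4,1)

columns 4, 5

(2,2) attacks row 3 at column 2 and diagonals 1, 3.
(4,1) attacks row 3 at column 1 and diagonals 2.
Attacked columns: {1, 2, 3}. Safe: {4, 5}.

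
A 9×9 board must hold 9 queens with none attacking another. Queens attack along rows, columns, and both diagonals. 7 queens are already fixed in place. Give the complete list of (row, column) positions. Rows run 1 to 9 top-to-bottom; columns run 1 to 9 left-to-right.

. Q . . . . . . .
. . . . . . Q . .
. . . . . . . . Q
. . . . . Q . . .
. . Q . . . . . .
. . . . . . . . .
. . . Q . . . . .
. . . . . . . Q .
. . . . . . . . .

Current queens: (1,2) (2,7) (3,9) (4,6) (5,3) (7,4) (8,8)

(1,2) (2,7) (3,9) (4,6) (5,3) (6,1) (7,4) (8,8) (9,5)

Row 6: attacked by (1,2)→{2,7}; (2,7)→{3,7}; (3,9)→{6,9}; (4,6)→{4,6,8}; (5,3)→{2,3,4}; (7,4)→{3,4,5}; (8,8)→{6,8}. Safe: 1. Place at column 1.
Row 9: attacked by (1,2)→{2}; (2,7)→{7}; (3,9)→{3,9}; (4,6)→{1,6}; (5,3)→{3,7}; (6,1)→{1,4}; (7,4)→{2,4,6}; (8,8)→{7,8,9}. Safe: 5. Place at column 5.
Columns [2, 7, 9, 6, 3, 1, 4, 8, 5], r−c [-1, -5, -6, -2, 2, 5, 3, 0, 4], r+c [3, 9, 12, 10, 8, 7, 11, 16, 14] are all distinct, so no two queens attack.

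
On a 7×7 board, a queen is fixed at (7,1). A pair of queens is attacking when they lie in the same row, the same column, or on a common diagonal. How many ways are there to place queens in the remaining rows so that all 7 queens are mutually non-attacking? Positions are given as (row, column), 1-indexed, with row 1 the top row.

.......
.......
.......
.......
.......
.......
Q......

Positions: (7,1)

4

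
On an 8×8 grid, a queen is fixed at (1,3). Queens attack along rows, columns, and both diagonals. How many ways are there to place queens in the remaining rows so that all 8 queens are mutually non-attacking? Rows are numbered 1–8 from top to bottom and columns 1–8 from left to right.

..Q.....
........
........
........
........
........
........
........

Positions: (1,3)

16

Branch on row 2: col 1 → 1; col 5 → 4; col 6 → 8; col 7 → 2; col 8 → 1.
Sum: 1 + 4 + 8 + 2 + 1 = 16.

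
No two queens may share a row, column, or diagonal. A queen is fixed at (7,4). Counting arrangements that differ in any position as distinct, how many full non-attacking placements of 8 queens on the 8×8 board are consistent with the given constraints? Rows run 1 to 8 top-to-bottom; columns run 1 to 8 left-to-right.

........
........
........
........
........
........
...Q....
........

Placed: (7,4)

8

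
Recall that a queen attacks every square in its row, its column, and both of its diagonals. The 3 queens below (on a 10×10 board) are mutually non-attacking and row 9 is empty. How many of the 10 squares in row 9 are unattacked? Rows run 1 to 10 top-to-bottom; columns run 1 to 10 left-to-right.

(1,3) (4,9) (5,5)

5

(1,3) attacks row 9 at column 3.
(4,9) attacks row 9 at column 9 and diagonals 4.
(5,5) attacks row 9 at column 5 and diagonals 1, 9.
Attacked columns: {1, 3, 4, 5, 9}. Safe: {2, 6, 7, 8, 10}.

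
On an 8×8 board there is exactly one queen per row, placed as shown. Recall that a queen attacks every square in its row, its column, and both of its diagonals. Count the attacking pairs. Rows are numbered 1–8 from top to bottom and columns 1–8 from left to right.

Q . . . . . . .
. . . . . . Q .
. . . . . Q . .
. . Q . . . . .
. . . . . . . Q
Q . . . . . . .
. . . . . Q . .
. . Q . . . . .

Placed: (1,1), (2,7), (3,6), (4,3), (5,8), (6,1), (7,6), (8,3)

Same column: (1,1)–(6,1) (column 1); (3,6)–(7,6) (column 6); (4,3)–(8,3) (column 3).
Same diagonal: (2,7)–(3,6) (|2−3| = |7−6| = 1); (3,6)–(5,8) (|3−5| = |6−8| = 2); (4,3)–(6,1) (|4−6| = |3−1| = 2); (4,3)–(7,6) (|4−7| = |3−6| = 3); (5,8)–(7,6) (|5−7| = |8−6| = 2); (6,1)–(8,3) (|6−8| = |1−3| = 2).
Total attacking pairs: 9.

9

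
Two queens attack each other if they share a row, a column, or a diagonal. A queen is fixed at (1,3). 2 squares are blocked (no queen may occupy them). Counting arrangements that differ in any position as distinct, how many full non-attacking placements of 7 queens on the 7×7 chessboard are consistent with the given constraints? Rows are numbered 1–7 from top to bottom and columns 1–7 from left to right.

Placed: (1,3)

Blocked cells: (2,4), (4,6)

6

Branch on row 2: col 1 → 2; col 5 → 1; col 6 → 1; col 7 → 2.
Sum: 2 + 1 + 1 + 2 = 6.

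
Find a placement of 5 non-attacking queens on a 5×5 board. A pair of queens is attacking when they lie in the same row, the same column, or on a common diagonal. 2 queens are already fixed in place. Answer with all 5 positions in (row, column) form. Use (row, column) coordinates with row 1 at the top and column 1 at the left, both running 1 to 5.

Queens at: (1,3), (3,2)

(1,3) (2,5) (3,2) (4,4) (5,1)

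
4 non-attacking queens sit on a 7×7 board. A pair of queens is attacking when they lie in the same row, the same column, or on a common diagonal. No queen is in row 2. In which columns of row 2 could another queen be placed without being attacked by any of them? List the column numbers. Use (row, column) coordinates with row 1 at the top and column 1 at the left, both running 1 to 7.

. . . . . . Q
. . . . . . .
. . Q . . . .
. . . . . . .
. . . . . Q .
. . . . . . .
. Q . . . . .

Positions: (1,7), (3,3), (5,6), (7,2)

(1,7) attacks row 2 at column 7 and diagonals 6.
(3,3) attacks row 2 at column 3 and diagonals 2, 4.
(5,6) attacks row 2 at column 6 and diagonals 3.
(7,2) attacks row 2 at column 2 and diagonals 7.
Attacked columns: {2, 3, 4, 6, 7}. Safe: {1, 5}.

columns 1, 5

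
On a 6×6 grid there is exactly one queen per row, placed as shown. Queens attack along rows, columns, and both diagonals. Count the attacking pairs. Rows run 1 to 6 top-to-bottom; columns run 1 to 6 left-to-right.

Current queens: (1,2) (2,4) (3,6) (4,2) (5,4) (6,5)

Same column: (1,2)–(4,2) (column 2); (2,4)–(5,4) (column 4).
Same diagonal: (2,4)–(4,2) (|2−4| = |4−2| = 2); (3,6)–(5,4) (|3−5| = |6−4| = 2); (5,4)–(6,5) (|5−6| = |4−5| = 1).
Total attacking pairs: 5.

5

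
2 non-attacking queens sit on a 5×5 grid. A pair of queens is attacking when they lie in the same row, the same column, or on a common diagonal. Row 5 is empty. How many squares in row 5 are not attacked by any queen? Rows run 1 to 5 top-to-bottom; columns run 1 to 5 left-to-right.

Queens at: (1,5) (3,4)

1

(1,5) attacks row 5 at column 5 and diagonals 1.
(3,4) attacks row 5 at column 4 and diagonals 2.
Attacked columns: {1, 2, 4, 5}. Safe: {3}.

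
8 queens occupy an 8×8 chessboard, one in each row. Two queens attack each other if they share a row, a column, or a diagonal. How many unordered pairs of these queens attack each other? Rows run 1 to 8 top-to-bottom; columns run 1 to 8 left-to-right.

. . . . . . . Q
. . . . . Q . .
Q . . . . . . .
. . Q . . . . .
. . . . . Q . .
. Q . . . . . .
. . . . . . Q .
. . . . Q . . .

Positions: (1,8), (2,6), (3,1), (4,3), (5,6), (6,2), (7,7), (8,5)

Same column: (2,6)–(5,6) (column 6).
Same diagonal: (2,6)–(6,2) (|2−6| = |6−2| = 4).
Total attacking pairs: 2.

2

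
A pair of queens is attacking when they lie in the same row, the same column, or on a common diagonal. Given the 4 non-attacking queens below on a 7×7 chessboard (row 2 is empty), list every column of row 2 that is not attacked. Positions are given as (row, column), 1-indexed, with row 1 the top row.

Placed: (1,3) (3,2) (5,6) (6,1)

columns 7

(1,3) attacks row 2 at column 3 and diagonals 2, 4.
(3,2) attacks row 2 at column 2 and diagonals 1, 3.
(5,6) attacks row 2 at column 6 and diagonals 3.
(6,1) attacks row 2 at column 1 and diagonals 5.
Attacked columns: {1, 2, 3, 4, 5, 6}. Safe: {7}.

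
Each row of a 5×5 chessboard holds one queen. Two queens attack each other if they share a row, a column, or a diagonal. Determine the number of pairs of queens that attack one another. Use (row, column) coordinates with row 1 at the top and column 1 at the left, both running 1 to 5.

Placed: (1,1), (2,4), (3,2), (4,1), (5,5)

Same column: (1,1)–(4,1) (column 1).
Same diagonal: (1,1)–(5,5) (|1−5| = |1−5| = 4); (3,2)–(4,1) (|3−4| = |2−1| = 1).
Total attacking pairs: 3.

3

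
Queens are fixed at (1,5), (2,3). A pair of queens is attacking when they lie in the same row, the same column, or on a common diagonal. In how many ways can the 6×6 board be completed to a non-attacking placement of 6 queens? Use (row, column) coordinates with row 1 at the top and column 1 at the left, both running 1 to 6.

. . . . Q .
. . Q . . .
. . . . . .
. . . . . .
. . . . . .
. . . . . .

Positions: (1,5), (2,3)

Branch on row 3: col 1 → 1; col 6 → 0.
Sum: 1 + 0 = 1.

1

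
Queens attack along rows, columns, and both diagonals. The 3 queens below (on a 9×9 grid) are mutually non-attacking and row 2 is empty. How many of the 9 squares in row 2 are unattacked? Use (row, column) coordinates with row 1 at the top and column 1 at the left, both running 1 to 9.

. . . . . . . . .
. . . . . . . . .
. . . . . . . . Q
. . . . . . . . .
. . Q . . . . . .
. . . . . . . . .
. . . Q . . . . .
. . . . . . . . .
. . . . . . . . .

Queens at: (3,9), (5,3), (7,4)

(3,9) attacks row 2 at column 9 and diagonals 8.
(5,3) attacks row 2 at column 3 and diagonals 6.
(7,4) attacks row 2 at column 4 and diagonals 9.
Attacked columns: {3, 4, 6, 8, 9}. Safe: {1, 2, 5, 7}.

4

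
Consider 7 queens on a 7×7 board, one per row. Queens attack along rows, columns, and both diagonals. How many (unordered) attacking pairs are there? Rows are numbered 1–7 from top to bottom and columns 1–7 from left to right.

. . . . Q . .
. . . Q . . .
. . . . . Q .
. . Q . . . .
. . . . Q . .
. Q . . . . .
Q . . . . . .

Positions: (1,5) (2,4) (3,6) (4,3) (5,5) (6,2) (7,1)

3

Same column: (1,5)–(5,5) (column 5).
Same diagonal: (1,5)–(2,4) (|1−2| = |5−4| = 1); (6,2)–(7,1) (|6−7| = |2−1| = 1).
Total attacking pairs: 3.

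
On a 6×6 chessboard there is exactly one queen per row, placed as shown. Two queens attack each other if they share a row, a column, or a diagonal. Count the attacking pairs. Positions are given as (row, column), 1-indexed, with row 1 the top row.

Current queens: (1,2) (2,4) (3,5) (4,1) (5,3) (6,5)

3

Same column: (3,5)–(6,5) (column 5).
Same diagonal: (2,4)–(3,5) (|2−3| = |4−5| = 1); (3,5)–(5,3) (|3−5| = |5−3| = 2).
Total attacking pairs: 3.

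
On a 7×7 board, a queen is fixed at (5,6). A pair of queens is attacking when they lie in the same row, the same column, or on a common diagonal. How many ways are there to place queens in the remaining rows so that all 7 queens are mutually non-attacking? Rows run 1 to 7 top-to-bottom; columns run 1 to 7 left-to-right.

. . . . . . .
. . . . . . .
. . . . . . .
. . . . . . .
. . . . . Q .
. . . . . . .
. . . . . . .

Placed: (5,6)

6

Branch on row 1: col 1 → 1; col 3 → 1; col 4 → 2; col 5 → 1; col 7 → 1.
Sum: 1 + 1 + 2 + 1 + 1 = 6.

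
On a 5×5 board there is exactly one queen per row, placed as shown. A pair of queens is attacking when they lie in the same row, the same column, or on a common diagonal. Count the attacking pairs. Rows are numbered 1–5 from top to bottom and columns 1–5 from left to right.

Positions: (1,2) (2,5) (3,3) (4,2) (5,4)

2

Same column: (1,2)–(4,2) (column 2).
Same diagonal: (3,3)–(4,2) (|3−4| = |3−2| = 1).
Total attacking pairs: 2.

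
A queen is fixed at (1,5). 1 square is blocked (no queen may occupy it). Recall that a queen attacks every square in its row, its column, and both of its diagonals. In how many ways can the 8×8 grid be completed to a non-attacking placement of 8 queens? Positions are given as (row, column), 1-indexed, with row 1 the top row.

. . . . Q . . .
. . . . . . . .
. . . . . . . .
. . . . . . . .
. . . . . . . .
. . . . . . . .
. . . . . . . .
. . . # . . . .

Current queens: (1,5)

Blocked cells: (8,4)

15

Branch on row 2: col 1 → 2; col 2 → 4; col 3 → 2; col 7 → 5; col 8 → 2.
Sum: 2 + 4 + 2 + 5 + 2 = 15.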